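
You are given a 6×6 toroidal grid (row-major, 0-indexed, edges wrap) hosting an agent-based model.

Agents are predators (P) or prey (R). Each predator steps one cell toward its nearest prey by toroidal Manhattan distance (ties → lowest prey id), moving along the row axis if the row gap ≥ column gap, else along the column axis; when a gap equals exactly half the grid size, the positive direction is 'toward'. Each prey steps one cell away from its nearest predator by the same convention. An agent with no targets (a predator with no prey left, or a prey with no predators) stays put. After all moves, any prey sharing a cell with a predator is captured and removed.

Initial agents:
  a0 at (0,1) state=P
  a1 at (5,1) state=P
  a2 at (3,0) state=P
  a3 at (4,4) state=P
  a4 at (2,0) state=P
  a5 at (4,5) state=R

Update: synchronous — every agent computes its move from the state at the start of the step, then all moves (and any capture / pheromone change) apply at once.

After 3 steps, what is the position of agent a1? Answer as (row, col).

t=1: a0@(5,1):P a1@(5,0):P a2@(4,0):P a3@(4,5):P a4@(3,0):P
t=2: (unchanged — steady state)

(5, 0)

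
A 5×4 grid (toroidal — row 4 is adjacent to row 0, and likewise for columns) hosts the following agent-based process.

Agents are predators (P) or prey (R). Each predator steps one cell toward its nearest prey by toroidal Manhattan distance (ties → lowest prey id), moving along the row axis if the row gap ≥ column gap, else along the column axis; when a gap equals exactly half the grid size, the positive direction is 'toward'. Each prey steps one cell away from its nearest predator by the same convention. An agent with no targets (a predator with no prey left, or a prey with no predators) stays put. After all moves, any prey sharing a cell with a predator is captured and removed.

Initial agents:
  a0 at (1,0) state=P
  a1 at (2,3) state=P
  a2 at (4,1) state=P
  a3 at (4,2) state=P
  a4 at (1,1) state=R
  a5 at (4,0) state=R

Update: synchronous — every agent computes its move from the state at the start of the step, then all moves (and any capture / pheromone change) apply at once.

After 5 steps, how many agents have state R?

0

t=1: a0@(1,1):P a1@(2,0):P a2@(4,0):P a3@(4,3):P a4@(1,2):R
t=2: a0@(1,2):P a1@(2,1):P a2@(0,0):P a3@(0,3):P a4@(1,3):R
t=3: a0@(1,3):P a1@(2,2):P a2@(1,0):P a3@(1,3):P
t=4: (unchanged — steady state)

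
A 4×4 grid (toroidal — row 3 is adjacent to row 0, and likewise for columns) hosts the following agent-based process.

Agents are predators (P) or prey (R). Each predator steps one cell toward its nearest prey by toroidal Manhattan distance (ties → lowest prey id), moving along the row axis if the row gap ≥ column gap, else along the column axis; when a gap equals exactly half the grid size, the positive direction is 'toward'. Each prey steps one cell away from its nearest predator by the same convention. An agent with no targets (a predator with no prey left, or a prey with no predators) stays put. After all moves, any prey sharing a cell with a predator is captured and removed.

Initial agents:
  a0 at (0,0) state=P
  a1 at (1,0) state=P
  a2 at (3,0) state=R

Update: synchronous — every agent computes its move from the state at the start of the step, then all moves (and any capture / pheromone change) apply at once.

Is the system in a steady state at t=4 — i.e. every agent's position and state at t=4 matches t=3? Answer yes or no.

yes

t=1: a0@(3,0):P a1@(2,0):P
t=2: (unchanged — steady state)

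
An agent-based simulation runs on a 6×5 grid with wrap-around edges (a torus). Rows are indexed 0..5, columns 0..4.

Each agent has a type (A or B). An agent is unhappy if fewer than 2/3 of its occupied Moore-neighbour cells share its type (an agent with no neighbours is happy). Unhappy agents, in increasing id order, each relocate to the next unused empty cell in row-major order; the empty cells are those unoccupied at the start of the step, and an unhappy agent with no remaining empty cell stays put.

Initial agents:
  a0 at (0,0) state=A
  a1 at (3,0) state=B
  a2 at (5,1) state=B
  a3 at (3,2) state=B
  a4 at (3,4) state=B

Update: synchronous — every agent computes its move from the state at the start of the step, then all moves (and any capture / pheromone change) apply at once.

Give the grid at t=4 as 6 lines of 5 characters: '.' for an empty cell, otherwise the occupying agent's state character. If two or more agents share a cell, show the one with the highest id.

t=1: a0@(0,1):A a1@(3,0):B a2@(0,2):B a3@(3,2):B a4@(3,4):B
t=2: a0@(0,0):A a1@(3,0):B a2@(0,3):B a3@(3,2):B a4@(3,4):B
t=3: (unchanged — steady state)

A..B.
.....
.....
B.B.B
.....
.....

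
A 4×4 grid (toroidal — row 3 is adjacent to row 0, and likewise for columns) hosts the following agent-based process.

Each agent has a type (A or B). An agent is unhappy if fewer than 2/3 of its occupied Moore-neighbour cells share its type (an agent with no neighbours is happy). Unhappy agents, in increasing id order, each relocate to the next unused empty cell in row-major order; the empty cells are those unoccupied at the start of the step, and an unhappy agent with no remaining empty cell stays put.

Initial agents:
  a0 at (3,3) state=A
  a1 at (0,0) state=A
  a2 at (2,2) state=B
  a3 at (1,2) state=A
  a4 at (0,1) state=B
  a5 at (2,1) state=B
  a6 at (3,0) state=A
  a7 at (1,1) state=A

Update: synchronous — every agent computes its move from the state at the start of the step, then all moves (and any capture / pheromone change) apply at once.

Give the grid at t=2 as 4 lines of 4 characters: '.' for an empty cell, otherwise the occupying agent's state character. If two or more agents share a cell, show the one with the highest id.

.A..
.BA.
.BB.
AA.A

t=1: a0@(3,3):A a1@(0,0):A a2@(0,2):B a3@(0,3):A a4@(1,0):B a5@(1,3):B a6@(2,0):A a7@(2,3):A
t=2: a0@(3,3):A a1@(0,1):A a2@(1,1):B a3@(1,2):A a4@(2,1):B a5@(2,2):B a6@(3,0):A a7@(3,1):A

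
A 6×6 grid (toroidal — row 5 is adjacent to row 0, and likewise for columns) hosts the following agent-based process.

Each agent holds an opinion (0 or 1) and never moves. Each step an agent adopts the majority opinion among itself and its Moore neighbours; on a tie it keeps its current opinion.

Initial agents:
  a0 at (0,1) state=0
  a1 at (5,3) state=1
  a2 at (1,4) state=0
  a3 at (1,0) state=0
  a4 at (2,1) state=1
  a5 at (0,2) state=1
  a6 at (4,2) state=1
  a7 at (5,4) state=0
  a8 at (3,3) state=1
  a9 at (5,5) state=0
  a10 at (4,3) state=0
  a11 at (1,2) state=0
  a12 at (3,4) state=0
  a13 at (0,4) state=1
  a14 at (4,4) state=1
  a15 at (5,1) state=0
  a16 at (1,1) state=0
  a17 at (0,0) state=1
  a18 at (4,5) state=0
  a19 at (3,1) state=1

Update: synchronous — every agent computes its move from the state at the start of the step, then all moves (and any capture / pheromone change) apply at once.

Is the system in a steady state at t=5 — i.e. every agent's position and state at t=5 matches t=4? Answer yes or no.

t=1: a0@(0,1):0 a1@(5,3):1 a2@(1,4):0 a3@(1,0):0 a4@(2,1):0 a5@(0,2):0 a6@(4,2):1 a7@(5,4):0 a8@(3,3):1 a9@(5,5):0 a10@(4,3):1 a11@(1,2):0 a12@(3,4):0 a13@(0,4):0 a14@(4,4):0 a15@(5,1):1 a16@(1,1):0 a17@(0,0):0 a18@(4,5):0 a19@(3,1):1
t=2: a0@(0,1):0 a1@(5,3):0 a2@(1,4):0 a3@(1,0):0 a4@(2,1):0 a5@(0,2):0 a6@(4,2):1 a7@(5,4):0 a8@(3,3):1 a9@(5,5):0 a10@(4,3):1 a11@(1,2):0 a12@(3,4):0 a13@(0,4):0 a14@(4,4):0 a15@(5,1):0 a16@(1,1):0 a17@(0,0):0 a18@(4,5):0 a19@(3,1):1
t=3: a0@(0,1):0 a1@(5,3):0 a2@(1,4):0 a3@(1,0):0 a4@(2,1):0 a5@(0,2):0 a6@(4,2):1 a7@(5,4):0 a8@(3,3):1 a9@(5,5):0 a10@(4,3):0 a11@(1,2):0 a12@(3,4):0 a13@(0,4):0 a14@(4,4):0 a15@(5,1):0 a16@(1,1):0 a17@(0,0):0 a18@(4,5):0 a19@(3,1):1
t=4: a0@(0,1):0 a1@(5,3):0 a2@(1,4):0 a3@(1,0):0 a4@(2,1):0 a5@(0,2):0 a6@(4,2):1 a7@(5,4):0 a8@(3,3):0 a9@(5,5):0 a10@(4,3):0 a11@(1,2):0 a12@(3,4):0 a13@(0,4):0 a14@(4,4):0 a15@(5,1):0 a16@(1,1):0 a17@(0,0):0 a18@(4,5):0 a19@(3,1):1
t=5: a0@(0,1):0 a1@(5,3):0 a2@(1,4):0 a3@(1,0):0 a4@(2,1):0 a5@(0,2):0 a6@(4,2):0 a7@(5,4):0 a8@(3,3):0 a9@(5,5):0 a10@(4,3):0 a11@(1,2):0 a12@(3,4):0 a13@(0,4):0 a14@(4,4):0 a15@(5,1):0 a16@(1,1):0 a17@(0,0):0 a18@(4,5):0 a19@(3,1):1

no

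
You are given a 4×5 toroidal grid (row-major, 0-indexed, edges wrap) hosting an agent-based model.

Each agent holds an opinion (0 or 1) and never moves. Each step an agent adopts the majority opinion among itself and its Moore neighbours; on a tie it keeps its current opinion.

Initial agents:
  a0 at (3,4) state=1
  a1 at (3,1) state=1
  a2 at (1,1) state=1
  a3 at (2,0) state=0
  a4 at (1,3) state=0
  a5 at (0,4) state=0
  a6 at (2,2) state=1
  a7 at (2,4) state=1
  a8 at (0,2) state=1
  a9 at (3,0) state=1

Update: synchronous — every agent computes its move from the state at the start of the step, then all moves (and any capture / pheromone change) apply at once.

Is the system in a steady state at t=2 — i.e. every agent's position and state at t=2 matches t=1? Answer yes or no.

t=1: a0@(3,4):1 a1@(3,1):1 a2@(1,1):1 a3@(2,0):1 a4@(1,3):1 a5@(0,4):0 a6@(2,2):1 a7@(2,4):1 a8@(0,2):1 a9@(3,0):1
t=2: a0@(3,4):1 a1@(3,1):1 a2@(1,1):1 a3@(2,0):1 a4@(1,3):1 a5@(0,4):1 a6@(2,2):1 a7@(2,4):1 a8@(0,2):1 a9@(3,0):1

no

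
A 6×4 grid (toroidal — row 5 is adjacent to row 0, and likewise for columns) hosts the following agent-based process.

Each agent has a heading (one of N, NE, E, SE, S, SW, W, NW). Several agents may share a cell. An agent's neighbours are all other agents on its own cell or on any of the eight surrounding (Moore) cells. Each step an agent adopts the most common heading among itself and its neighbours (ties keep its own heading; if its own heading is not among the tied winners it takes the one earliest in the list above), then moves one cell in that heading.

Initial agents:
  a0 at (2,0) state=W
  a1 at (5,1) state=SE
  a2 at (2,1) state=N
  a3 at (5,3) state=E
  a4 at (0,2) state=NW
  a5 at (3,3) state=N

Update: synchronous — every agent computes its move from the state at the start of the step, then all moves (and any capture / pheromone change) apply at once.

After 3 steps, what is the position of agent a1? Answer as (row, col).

t=1: a0@(1,0):N a1@(0,2):SE a2@(1,1):N a3@(5,0):E a4@(5,1):NW a5@(2,3):N
t=2: a0@(0,0):N a1@(1,3):SE a2@(0,1):N a3@(5,1):E a4@(4,0):NW a5@(1,3):N
t=3: a0@(5,0):N a1@(0,3):N a2@(5,1):N a3@(4,1):N a4@(3,3):NW a5@(0,3):N

(0, 3)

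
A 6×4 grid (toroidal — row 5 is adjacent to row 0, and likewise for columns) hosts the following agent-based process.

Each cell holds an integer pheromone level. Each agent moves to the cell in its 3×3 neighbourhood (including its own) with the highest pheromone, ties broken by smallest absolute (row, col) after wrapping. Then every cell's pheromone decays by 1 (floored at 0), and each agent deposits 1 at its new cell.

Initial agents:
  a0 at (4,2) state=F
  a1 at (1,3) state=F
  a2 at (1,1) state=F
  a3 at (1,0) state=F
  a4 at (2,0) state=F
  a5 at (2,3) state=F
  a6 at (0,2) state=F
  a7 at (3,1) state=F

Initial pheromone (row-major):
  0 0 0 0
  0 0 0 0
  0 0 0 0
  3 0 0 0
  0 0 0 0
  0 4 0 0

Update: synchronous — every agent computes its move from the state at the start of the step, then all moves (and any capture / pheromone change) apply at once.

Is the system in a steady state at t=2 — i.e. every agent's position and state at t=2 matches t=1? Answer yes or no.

no

t=1: a0@(5,1) a1@(0,0) a2@(0,0) a3@(0,0) a4@(3,0) a5@(3,0) a6@(5,1) a7@(3,0) | pheromone: 3 0 0 0 / 0 0 0 0 / 0 0 0 0 / 5 0 0 0 / 0 0 0 0 / 0 5 0 0
t=2: a0@(5,1) a1@(5,1) a2@(5,1) a3@(5,1) a4@(3,0) a5@(3,0) a6@(5,1) a7@(3,0) | pheromone: 2 0 0 0 / 0 0 0 0 / 0 0 0 0 / 7 0 0 0 / 0 0 0 0 / 0 9 0 0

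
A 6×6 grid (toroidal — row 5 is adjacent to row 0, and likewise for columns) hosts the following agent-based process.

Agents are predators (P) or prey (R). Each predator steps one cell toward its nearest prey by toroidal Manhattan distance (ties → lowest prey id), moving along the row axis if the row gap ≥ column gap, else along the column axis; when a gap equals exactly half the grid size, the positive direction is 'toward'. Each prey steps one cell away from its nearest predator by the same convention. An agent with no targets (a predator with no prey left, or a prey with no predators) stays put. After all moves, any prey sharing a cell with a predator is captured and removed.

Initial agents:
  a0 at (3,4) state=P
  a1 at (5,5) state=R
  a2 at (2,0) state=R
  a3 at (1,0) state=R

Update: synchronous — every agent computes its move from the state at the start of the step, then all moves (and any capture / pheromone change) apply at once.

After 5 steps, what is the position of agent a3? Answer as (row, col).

t=1: a0@(4,4):P a1@(0,5):R a2@(2,1):R a3@(0,0):R
t=2: a0@(5,4):P a1@(1,5):R a2@(2,0):R a3@(1,0):R
t=3: a0@(0,4):P a1@(2,5):R a2@(1,0):R a3@(2,0):R
t=4: a0@(1,4):P a1@(3,5):R a2@(1,1):R a3@(3,0):R
t=5: a0@(2,4):P a1@(4,5):R a2@(1,0):R a3@(4,0):R

(4, 0)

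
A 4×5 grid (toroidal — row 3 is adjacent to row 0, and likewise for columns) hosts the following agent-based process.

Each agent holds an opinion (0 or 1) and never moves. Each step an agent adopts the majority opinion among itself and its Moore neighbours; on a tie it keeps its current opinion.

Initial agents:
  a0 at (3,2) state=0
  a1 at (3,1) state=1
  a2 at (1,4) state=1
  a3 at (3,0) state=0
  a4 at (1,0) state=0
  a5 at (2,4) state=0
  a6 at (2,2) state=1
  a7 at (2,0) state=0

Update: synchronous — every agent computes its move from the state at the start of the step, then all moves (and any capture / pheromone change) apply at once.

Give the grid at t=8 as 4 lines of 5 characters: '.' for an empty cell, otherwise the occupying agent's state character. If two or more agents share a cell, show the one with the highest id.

t=1: a0@(3,2):1 a1@(3,1):0 a2@(1,4):0 a3@(3,0):0 a4@(1,0):0 a5@(2,4):0 a6@(2,2):1 a7@(2,0):0
t=2: (unchanged — steady state)

.....
0...0
0.1.0
001..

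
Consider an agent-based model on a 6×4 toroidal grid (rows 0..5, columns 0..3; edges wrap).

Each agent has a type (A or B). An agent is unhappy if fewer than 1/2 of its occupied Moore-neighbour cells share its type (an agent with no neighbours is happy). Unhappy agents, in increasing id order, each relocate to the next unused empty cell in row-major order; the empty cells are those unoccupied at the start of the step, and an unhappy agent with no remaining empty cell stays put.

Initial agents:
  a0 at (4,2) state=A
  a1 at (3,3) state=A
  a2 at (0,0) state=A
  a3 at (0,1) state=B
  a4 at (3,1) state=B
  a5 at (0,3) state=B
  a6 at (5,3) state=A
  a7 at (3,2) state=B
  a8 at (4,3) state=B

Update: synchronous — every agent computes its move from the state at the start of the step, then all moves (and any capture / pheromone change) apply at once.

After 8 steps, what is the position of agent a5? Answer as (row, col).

(1, 1)

t=1: a0@(0,2):A a1@(1,0):A a2@(1,1):A a3@(1,2):B a4@(3,1):B a5@(1,3):B a6@(5,3):A a7@(3,2):B a8@(2,0):B
t=2: a0@(0,2):A a1@(0,0):A a2@(1,1):A a3@(0,1):B a4@(3,1):B a5@(1,3):B a6@(5,3):A a7@(3,2):B a8@(2,0):B
t=3: a0@(0,2):A a1@(0,0):A a2@(1,1):A a3@(0,3):B a4@(3,1):B a5@(1,0):B a6@(5,3):A a7@(3,2):B a8@(2,0):B
t=4: a0@(0,2):A a1@(0,0):A a2@(1,1):A a3@(0,1):B a4@(3,1):B a5@(1,0):B a6@(5,3):A a7@(3,2):B a8@(2,0):B
t=5: a0@(0,2):A a1@(0,0):A a2@(0,3):A a3@(1,2):B a4@(3,1):B a5@(1,0):B a6@(5,3):A a7@(3,2):B a8@(2,0):B
t=6: a0@(0,2):A a1@(0,0):A a2@(0,3):A a3@(0,1):B a4@(3,1):B a5@(1,1):B a6@(5,3):A a7@(3,2):B a8@(2,0):B
t=7: a0@(0,2):A a1@(0,0):A a2@(0,3):A a3@(1,0):B a4@(3,1):B a5@(1,1):B a6@(5,3):A a7@(3,2):B a8@(2,0):B
t=8: (unchanged — steady state)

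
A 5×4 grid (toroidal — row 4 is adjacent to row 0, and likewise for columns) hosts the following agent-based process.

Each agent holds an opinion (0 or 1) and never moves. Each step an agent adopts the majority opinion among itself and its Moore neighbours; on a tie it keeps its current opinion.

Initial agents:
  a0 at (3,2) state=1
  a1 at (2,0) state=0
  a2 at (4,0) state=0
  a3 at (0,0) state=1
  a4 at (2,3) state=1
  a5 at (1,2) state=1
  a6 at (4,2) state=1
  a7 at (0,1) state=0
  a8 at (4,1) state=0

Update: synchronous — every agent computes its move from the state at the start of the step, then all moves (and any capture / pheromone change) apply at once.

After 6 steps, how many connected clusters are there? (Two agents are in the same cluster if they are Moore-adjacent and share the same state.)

3

t=1: a0@(3,2):1 a1@(2,0):0 a2@(4,0):0 a3@(0,0):0 a4@(2,3):1 a5@(1,2):1 a6@(4,2):1 a7@(0,1):0 a8@(4,1):0
t=2: (unchanged — steady state)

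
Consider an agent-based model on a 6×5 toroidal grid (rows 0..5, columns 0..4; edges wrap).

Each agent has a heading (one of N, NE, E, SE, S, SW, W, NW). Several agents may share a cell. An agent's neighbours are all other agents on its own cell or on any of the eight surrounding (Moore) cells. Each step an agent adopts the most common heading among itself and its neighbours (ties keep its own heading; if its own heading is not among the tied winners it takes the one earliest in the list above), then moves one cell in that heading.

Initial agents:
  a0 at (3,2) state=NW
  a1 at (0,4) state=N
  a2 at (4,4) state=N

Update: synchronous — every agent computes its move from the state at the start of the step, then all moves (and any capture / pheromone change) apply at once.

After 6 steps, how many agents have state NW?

t=1: a0@(2,1):NW a1@(5,4):N a2@(3,4):N
t=2: a0@(1,0):NW a1@(4,4):N a2@(2,4):N
t=3: a0@(0,4):NW a1@(3,4):N a2@(1,4):N
t=4: a0@(5,3):NW a1@(2,4):N a2@(0,4):N
t=5: a0@(4,2):NW a1@(1,4):N a2@(5,4):N
t=6: a0@(3,1):NW a1@(0,4):N a2@(4,4):N

1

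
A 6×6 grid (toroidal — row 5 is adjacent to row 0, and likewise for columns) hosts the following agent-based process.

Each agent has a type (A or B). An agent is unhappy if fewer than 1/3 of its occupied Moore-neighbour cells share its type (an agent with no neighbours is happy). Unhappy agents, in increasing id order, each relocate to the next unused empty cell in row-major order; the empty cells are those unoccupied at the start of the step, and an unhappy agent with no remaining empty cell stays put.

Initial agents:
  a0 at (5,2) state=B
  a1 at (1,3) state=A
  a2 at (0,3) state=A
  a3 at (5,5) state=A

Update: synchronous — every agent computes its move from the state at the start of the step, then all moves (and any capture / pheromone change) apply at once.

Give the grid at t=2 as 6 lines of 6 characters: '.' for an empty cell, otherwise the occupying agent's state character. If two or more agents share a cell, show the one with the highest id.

t=1: a0@(0,0):B a1@(1,3):A a2@(0,3):A a3@(5,5):A
t=2: a0@(0,1):B a1@(1,3):A a2@(0,3):A a3@(0,2):A

.BAA..
...A..
......
......
......
......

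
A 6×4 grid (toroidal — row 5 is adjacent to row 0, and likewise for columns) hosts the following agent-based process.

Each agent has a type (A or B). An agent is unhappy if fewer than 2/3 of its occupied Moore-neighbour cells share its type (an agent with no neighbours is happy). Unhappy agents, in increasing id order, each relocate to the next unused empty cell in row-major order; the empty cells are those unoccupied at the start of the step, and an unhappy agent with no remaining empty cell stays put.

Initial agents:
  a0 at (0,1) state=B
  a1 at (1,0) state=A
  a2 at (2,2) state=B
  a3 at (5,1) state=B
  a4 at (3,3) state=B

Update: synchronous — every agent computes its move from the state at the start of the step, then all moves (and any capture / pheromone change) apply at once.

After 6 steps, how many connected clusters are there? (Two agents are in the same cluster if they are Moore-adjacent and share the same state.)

2

t=1: a0@(0,0):B a1@(0,2):A a2@(2,2):B a3@(5,1):B a4@(3,3):B
t=2: a0@(0,0):B a1@(0,1):A a2@(2,2):B a3@(0,3):B a4@(3,3):B
t=3: a0@(0,2):B a1@(1,0):A a2@(2,2):B a3@(0,3):B a4@(3,3):B
t=4: a0@(0,2):B a1@(0,0):A a2@(2,2):B a3@(0,1):B a4@(3,3):B
t=5: a0@(0,2):B a1@(0,3):A a2@(2,2):B a3@(1,0):B a4@(3,3):B
t=6: a0@(0,0):B a1@(0,1):A a2@(2,2):B a3@(1,1):B a4@(3,3):B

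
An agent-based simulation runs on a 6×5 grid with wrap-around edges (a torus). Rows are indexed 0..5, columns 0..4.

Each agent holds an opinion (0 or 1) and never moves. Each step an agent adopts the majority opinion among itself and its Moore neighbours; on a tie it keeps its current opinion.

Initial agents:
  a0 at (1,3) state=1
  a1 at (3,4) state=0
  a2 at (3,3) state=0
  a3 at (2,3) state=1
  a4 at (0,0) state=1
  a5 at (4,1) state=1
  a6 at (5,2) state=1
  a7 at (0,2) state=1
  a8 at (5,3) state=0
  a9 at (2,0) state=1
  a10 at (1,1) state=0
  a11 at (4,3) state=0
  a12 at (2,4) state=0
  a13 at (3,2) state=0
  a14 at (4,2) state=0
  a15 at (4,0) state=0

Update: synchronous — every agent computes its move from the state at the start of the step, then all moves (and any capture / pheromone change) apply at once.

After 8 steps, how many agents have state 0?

12

t=1: a0@(1,3):1 a1@(3,4):0 a2@(3,3):0 a3@(2,3):0 a4@(0,0):1 a5@(4,1):0 a6@(5,2):1 a7@(0,2):1 a8@(5,3):0 a9@(2,0):0 a10@(1,1):1 a11@(4,3):0 a12@(2,4):0 a13@(3,2):0 a14@(4,2):0 a15@(4,0):0
t=2: a0@(1,3):1 a1@(3,4):0 a2@(3,3):0 a3@(2,3):0 a4@(0,0):1 a5@(4,1):0 a6@(5,2):0 a7@(0,2):1 a8@(5,3):0 a9@(2,0):0 a10@(1,1):1 a11@(4,3):0 a12@(2,4):0 a13@(3,2):0 a14@(4,2):0 a15@(4,0):0
t=3: (unchanged — steady state)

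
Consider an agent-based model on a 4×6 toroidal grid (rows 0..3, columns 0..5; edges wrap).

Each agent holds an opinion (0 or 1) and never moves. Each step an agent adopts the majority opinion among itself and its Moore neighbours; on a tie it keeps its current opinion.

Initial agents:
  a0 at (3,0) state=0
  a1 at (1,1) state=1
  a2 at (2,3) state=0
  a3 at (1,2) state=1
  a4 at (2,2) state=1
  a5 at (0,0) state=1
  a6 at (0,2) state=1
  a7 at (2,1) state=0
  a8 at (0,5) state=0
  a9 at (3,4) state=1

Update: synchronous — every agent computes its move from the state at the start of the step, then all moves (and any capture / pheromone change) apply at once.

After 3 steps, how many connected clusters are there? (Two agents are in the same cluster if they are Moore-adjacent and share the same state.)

2

t=1: a0@(3,0):0 a1@(1,1):1 a2@(2,3):1 a3@(1,2):1 a4@(2,2):1 a5@(0,0):1 a6@(0,2):1 a7@(2,1):1 a8@(0,5):0 a9@(3,4):0
t=2: (unchanged — steady state)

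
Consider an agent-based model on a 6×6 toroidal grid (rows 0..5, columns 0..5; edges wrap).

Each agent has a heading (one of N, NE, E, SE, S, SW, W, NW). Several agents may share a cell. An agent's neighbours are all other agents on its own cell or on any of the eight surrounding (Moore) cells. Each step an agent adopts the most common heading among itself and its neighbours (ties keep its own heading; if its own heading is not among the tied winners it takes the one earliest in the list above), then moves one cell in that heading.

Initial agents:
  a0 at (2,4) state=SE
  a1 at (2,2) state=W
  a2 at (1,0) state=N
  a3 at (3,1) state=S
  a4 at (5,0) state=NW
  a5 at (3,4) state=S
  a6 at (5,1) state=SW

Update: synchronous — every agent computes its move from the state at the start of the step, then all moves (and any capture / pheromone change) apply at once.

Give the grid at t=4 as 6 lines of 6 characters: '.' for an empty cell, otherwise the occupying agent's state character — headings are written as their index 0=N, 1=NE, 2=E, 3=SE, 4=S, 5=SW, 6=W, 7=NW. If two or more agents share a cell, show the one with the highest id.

t=1: a0@(3,5):SE a1@(2,1):W a2@(0,0):N a3@(4,1):S a4@(4,5):NW a5@(4,4):S a6@(0,0):SW
t=2: a0@(4,0):SE a1@(2,0):W a2@(5,0):N a3@(5,1):S a4@(3,4):NW a5@(5,4):S a6@(1,5):SW
t=3: a0@(5,1):SE a1@(2,5):W a2@(4,0):N a3@(0,1):S a4@(2,3):NW a5@(0,4):S a6@(2,4):SW
t=4: a0@(0,2):SE a1@(2,4):W a2@(3,0):N a3@(1,1):S a4@(1,2):NW a5@(1,4):S a6@(3,3):SW

..3...
.47.4.
....6.
0..5..
......
......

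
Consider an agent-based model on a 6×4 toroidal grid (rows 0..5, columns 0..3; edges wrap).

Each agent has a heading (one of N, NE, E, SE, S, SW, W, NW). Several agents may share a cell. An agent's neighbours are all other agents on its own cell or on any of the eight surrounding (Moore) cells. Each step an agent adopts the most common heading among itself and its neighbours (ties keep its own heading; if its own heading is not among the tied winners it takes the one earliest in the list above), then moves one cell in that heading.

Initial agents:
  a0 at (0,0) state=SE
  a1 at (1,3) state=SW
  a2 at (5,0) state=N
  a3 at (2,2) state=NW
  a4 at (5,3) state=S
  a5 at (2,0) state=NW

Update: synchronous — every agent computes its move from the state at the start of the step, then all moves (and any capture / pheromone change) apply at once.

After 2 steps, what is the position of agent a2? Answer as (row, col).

t=1: a0@(1,1):SE a1@(0,2):NW a2@(4,0):N a3@(1,1):NW a4@(0,3):S a5@(1,3):NW
t=2: a0@(0,0):NW a1@(5,1):NW a2@(3,0):N a3@(0,0):NW a4@(5,2):NW a5@(0,2):NW

(3, 0)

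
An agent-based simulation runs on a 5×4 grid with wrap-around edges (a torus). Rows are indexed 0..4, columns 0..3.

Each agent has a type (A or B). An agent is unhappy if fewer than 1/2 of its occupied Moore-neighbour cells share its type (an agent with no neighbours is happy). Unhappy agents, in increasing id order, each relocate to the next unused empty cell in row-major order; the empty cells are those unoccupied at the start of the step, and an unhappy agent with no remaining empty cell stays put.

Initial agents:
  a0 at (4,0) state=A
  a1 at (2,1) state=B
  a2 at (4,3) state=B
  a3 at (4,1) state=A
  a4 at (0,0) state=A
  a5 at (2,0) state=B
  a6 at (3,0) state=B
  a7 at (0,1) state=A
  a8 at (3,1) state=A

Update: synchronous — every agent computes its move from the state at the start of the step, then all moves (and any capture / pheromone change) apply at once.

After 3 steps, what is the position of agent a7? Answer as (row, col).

t=1: a0@(4,0):A a1@(2,1):B a2@(0,2):B a3@(4,1):A a4@(0,0):A a5@(2,0):B a6@(3,0):B a7@(0,1):A a8@(0,3):A
t=2: a0@(4,0):A a1@(2,1):B a2@(1,0):B a3@(4,1):A a4@(0,0):A a5@(2,0):B a6@(3,0):B a7@(0,1):A a8@(0,3):A
t=3: a0@(4,0):A a1@(2,1):B a2@(0,2):B a3@(4,1):A a4@(0,0):A a5@(2,0):B a6@(3,0):B a7@(0,1):A a8@(0,3):A

(0, 1)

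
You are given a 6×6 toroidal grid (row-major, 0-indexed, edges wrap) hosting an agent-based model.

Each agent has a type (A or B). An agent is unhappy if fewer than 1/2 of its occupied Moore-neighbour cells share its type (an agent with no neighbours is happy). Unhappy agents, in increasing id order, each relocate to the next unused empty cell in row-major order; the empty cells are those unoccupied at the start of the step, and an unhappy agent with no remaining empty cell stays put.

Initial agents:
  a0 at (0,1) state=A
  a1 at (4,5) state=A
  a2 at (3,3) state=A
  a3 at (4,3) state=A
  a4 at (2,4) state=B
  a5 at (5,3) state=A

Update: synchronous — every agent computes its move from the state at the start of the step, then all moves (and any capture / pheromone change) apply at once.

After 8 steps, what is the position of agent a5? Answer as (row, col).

(5, 3)

t=1: a0@(0,1):A a1@(4,5):A a2@(3,3):A a3@(4,3):A a4@(0,0):B a5@(5,3):A
t=2: a0@(0,2):A a1@(4,5):A a2@(3,3):A a3@(4,3):A a4@(0,3):B a5@(5,3):A
t=3: a0@(0,2):A a1@(4,5):A a2@(3,3):A a3@(4,3):A a4@(0,0):B a5@(5,3):A
t=4: (unchanged — steady state)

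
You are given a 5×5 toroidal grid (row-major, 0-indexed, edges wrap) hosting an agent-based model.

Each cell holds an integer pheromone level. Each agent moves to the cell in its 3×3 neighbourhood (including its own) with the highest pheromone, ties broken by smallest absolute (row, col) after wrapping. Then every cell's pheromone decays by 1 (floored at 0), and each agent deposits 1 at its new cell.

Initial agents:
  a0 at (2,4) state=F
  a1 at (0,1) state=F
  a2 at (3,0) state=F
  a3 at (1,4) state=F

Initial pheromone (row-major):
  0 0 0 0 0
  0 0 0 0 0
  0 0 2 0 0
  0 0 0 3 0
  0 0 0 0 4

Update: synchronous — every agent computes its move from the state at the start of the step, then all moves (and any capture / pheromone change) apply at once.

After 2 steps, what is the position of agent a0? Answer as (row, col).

t=1: a0@(3,3) a1@(0,0) a2@(4,4) a3@(0,0) | pheromone: 2 0 0 0 0 / 0 0 0 0 0 / 0 0 1 0 0 / 0 0 0 3 0 / 0 0 0 0 4
t=2: a0@(4,4) a1@(4,4) a2@(4,4) a3@(4,4) | pheromone: 1 0 0 0 0 / 0 0 0 0 0 / 0 0 0 0 0 / 0 0 0 2 0 / 0 0 0 0 7

(4, 4)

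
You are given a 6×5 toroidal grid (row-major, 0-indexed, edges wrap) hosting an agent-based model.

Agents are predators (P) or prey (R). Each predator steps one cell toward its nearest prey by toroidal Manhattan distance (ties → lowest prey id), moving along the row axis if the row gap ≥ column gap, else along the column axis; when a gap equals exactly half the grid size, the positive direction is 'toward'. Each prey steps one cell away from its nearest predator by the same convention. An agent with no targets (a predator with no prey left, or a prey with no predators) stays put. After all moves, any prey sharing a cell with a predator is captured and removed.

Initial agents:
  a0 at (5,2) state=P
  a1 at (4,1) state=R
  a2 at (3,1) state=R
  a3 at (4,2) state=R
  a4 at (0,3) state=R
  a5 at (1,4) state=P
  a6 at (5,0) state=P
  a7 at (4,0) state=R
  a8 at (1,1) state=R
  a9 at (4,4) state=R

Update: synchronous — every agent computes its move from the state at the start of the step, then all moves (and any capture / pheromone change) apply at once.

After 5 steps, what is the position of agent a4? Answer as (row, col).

(5, 3)

t=1: a0@(4,2):P a1@(3,1):R a2@(2,1):R a3@(3,2):R a4@(1,3):R a5@(0,4):P a6@(4,0):P a7@(3,0):R a8@(1,2):R a9@(3,4):R
t=2: a0@(3,2):P a1@(2,1):R a2@(1,1):R a3@(2,2):R a4@(2,3):R a5@(1,4):P a6@(3,0):P a7@(2,0):R a8@(0,2):R a9@(2,4):R
t=3: a0@(2,2):P a1@(1,1):R a2@(1,2):R a3@(1,2):R a4@(1,3):R a5@(2,4):P a6@(2,0):P a7@(1,0):R a8@(5,2):R a9@(3,4):R
t=4: a0@(1,2):P a1@(0,1):R a2@(0,2):R a3@(0,2):R a4@(0,3):R a5@(3,4):P a6@(1,0):P a7@(0,0):R a8@(4,2):R a9@(4,4):R
t=5: a0@(0,2):P a1@(5,1):R a2@(5,2):R a3@(5,2):R a4@(5,3):R a5@(4,4):P a6@(0,0):P a7@(5,0):R a8@(3,2):R a9@(5,4):R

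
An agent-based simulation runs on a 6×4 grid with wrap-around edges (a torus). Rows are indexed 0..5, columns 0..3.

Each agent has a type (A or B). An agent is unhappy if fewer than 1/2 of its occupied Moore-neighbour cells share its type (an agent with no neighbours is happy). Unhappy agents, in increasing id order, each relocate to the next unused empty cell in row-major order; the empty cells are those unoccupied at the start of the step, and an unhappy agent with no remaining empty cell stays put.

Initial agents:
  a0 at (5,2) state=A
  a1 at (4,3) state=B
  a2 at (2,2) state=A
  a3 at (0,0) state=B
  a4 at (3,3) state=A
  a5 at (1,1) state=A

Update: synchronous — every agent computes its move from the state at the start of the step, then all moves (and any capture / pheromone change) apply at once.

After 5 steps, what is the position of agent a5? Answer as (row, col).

(1, 1)

t=1: a0@(0,1):A a1@(0,2):B a2@(2,2):A a3@(0,3):B a4@(3,3):A a5@(1,1):A
t=2: a0@(0,1):A a1@(0,0):B a2@(2,2):A a3@(0,3):B a4@(3,3):A a5@(1,1):A
t=3: a0@(0,1):A a1@(0,2):B a2@(2,2):A a3@(0,3):B a4@(3,3):A a5@(1,1):A
t=4: a0@(0,1):A a1@(0,0):B a2@(2,2):A a3@(0,3):B a4@(3,3):A a5@(1,1):A
t=5: a0@(0,1):A a1@(0,2):B a2@(2,2):A a3@(0,3):B a4@(3,3):A a5@(1,1):A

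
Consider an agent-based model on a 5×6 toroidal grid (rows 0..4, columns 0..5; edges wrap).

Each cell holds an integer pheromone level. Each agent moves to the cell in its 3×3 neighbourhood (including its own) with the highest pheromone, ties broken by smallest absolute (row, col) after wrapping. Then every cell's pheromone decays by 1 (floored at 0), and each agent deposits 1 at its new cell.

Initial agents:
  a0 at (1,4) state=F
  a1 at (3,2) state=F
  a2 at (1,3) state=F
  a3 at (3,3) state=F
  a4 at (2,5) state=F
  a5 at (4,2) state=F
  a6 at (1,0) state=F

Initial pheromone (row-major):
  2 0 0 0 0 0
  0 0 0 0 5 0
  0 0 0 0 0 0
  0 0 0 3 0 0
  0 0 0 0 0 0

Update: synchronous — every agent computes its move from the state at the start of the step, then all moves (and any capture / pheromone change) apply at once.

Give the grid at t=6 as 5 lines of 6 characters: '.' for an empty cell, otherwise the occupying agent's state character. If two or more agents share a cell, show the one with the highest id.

t=1: a0@(1,4) a1@(3,3) a2@(1,4) a3@(3,3) a4@(1,4) a5@(3,3) a6@(0,0) | pheromone: 2 0 0 0 0 0 / 0 0 0 0 7 0 / 0 0 0 0 0 0 / 0 0 0 5 0 0 / 0 0 0 0 0 0
t=2: a0@(1,4) a1@(3,3) a2@(1,4) a3@(3,3) a4@(1,4) a5@(3,3) a6@(0,0) | pheromone: 2 0 0 0 0 0 / 0 0 0 0 9 0 / 0 0 0 0 0 0 / 0 0 0 7 0 0 / 0 0 0 0 0 0
t=3: a0@(1,4) a1@(3,3) a2@(1,4) a3@(3,3) a4@(1,4) a5@(3,3) a6@(0,0) | pheromone: 2 0 0 0 0 0 / 0 0 0 0 11 0 / 0 0 0 0 0 0 / 0 0 0 9 0 0 / 0 0 0 0 0 0
t=4: a0@(1,4) a1@(3,3) a2@(1,4) a3@(3,3) a4@(1,4) a5@(3,3) a6@(0,0) | pheromone: 2 0 0 0 0 0 / 0 0 0 0 13 0 / 0 0 0 0 0 0 / 0 0 0 11 0 0 / 0 0 0 0 0 0
t=5: a0@(1,4) a1@(3,3) a2@(1,4) a3@(3,3) a4@(1,4) a5@(3,3) a6@(0,0) | pheromone: 2 0 0 0 0 0 / 0 0 0 0 15 0 / 0 0 0 0 0 0 / 0 0 0 13 0 0 / 0 0 0 0 0 0
t=6: a0@(1,4) a1@(3,3) a2@(1,4) a3@(3,3) a4@(1,4) a5@(3,3) a6@(0,0) | pheromone: 2 0 0 0 0 0 / 0 0 0 0 17 0 / 0 0 0 0 0 0 / 0 0 0 15 0 0 / 0 0 0 0 0 0

F.....
....F.
......
...F..
......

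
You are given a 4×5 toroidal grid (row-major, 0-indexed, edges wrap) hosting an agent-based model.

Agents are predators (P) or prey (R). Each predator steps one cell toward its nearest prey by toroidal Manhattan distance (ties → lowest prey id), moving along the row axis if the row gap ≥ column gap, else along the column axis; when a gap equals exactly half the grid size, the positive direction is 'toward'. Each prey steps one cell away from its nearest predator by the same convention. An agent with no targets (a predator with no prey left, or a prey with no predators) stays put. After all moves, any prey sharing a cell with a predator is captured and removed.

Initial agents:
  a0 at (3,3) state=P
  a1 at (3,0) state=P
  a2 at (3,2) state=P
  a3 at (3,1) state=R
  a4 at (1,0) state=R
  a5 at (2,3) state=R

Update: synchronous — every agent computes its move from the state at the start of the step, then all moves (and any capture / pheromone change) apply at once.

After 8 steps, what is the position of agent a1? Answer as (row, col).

(3, 3)

t=1: a0@(2,3):P a1@(3,1):P a2@(3,1):P a3@(3,2):R a4@(0,0):R a5@(1,3):R
t=2: a0@(1,3):P a1@(3,2):P a2@(3,2):P a3@(3,3):R a4@(1,0):R a5@(0,3):R
t=3: a0@(0,3):P a1@(3,3):P a2@(3,3):P a3@(3,4):R a4@(1,1):R
t=4: a0@(3,3):P a1@(3,4):P a2@(3,4):P a3@(3,0):R a4@(1,0):R
t=5: a0@(3,4):P a1@(3,0):P a2@(3,0):P a3@(3,1):R a4@(0,0):R
t=6: a0@(3,0):P a1@(3,1):P a2@(3,1):P a3@(3,2):R a4@(1,0):R
t=7: a0@(3,1):P a1@(3,2):P a2@(3,2):P a3@(3,3):R a4@(0,0):R
t=8: a0@(3,2):P a1@(3,3):P a2@(3,3):P a3@(3,4):R a4@(1,0):R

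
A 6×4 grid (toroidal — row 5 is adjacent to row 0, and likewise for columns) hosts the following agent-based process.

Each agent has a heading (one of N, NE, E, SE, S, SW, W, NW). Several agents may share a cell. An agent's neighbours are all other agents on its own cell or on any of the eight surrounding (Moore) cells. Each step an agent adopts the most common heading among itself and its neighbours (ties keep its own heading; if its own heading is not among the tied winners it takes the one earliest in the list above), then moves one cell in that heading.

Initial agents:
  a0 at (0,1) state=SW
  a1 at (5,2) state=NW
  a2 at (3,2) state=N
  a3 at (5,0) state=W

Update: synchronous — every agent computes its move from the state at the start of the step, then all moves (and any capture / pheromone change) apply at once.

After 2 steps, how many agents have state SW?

t=1: a0@(1,0):SW a1@(4,1):NW a2@(2,2):N a3@(5,3):W
t=2: a0@(2,3):SW a1@(3,0):NW a2@(1,2):N a3@(5,2):W

1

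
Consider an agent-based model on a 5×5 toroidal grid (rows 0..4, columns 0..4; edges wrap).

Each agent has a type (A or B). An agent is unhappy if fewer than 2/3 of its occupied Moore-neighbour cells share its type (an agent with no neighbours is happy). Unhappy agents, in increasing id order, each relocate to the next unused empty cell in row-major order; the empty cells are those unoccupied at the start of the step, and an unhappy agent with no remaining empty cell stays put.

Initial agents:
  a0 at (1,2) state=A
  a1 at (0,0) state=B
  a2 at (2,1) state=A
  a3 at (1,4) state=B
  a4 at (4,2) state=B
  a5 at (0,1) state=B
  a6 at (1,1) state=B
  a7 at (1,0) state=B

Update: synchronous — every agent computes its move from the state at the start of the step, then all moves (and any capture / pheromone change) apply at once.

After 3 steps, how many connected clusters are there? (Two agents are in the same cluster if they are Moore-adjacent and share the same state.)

2

t=1: a0@(0,2):A a1@(0,0):B a2@(0,3):A a3@(1,4):B a4@(4,2):B a5@(0,1):B a6@(0,4):B a7@(1,0):B
t=2: a0@(1,1):A a1@(0,0):B a2@(1,2):A a3@(1,4):B a4@(1,3):B a5@(0,1):B a6@(0,4):B a7@(1,0):B
t=3: a0@(0,2):A a1@(0,0):B a2@(0,3):A a3@(1,4):B a4@(1,3):B a5@(2,0):B a6@(0,4):B a7@(1,0):B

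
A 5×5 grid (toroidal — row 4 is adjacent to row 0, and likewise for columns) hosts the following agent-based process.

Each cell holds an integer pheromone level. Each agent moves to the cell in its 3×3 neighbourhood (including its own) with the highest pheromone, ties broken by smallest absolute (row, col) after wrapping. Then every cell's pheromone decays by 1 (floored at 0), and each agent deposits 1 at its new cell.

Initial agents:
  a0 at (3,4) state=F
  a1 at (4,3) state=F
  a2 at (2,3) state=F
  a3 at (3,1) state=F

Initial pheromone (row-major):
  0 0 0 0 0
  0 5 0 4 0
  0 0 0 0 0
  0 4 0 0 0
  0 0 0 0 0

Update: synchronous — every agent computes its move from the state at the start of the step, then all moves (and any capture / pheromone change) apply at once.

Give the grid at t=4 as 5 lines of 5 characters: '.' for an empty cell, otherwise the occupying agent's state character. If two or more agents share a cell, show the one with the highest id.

.....
.F.F.
.....
.F...
.....

t=1: a0@(2,0) a1@(0,2) a2@(1,3) a3@(3,1) | pheromone: 0 0 1 0 0 / 0 4 0 4 0 / 1 0 0 0 0 / 0 4 0 0 0 / 0 0 0 0 0
t=2: a0@(1,1) a1@(1,1) a2@(1,3) a3@(3,1) | pheromone: 0 0 0 0 0 / 0 5 0 4 0 / 0 0 0 0 0 / 0 4 0 0 0 / 0 0 0 0 0
t=3: a0@(1,1) a1@(1,1) a2@(1,3) a3@(3,1) | pheromone: 0 0 0 0 0 / 0 6 0 4 0 / 0 0 0 0 0 / 0 4 0 0 0 / 0 0 0 0 0
t=4: a0@(1,1) a1@(1,1) a2@(1,3) a3@(3,1) | pheromone: 0 0 0 0 0 / 0 7 0 4 0 / 0 0 0 0 0 / 0 4 0 0 0 / 0 0 0 0 0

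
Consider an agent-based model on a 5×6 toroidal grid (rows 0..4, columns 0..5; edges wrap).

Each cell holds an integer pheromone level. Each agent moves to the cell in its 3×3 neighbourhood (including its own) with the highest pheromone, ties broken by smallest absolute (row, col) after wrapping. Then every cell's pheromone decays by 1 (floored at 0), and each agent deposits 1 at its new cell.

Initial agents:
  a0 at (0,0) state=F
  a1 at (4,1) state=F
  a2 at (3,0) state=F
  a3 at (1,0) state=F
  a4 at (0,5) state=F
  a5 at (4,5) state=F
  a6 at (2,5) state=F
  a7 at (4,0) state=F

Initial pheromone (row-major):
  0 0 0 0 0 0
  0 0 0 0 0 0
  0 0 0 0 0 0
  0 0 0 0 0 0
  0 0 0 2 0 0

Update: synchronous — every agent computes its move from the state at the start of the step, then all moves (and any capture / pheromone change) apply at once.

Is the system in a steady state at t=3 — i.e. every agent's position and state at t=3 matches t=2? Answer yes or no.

t=1: a0@(0,0) a1@(0,0) a2@(2,0) a3@(0,0) a4@(0,0) a5@(0,0) a6@(1,0) a7@(0,0) | pheromone: 6 0 0 0 0 0 / 1 0 0 0 0 0 / 1 0 0 0 0 0 / 0 0 0 0 0 0 / 0 0 0 1 0 0
t=2: a0@(0,0) a1@(0,0) a2@(1,0) a3@(0,0) a4@(0,0) a5@(0,0) a6@(0,0) a7@(0,0) | pheromone: 12 0 0 0 0 0 / 1 0 0 0 0 0 / 0 0 0 0 0 0 / 0 0 0 0 0 0 / 0 0 0 0 0 0
t=3: a0@(0,0) a1@(0,0) a2@(0,0) a3@(0,0) a4@(0,0) a5@(0,0) a6@(0,0) a7@(0,0) | pheromone: 19 0 0 0 0 0 / 0 0 0 0 0 0 / 0 0 0 0 0 0 / 0 0 0 0 0 0 / 0 0 0 0 0 0

no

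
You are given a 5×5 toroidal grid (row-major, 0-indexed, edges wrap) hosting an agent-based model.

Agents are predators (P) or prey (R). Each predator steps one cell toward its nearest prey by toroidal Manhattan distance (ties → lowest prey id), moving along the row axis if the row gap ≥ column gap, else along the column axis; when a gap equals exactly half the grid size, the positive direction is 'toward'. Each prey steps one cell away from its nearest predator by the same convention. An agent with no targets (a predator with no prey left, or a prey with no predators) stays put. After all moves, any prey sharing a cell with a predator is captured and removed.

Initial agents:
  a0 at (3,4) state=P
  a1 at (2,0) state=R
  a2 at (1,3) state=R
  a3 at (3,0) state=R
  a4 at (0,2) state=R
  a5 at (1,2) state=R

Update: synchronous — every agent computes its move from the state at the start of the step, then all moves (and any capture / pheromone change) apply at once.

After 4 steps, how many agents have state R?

t=1: a0@(3,0):P a1@(1,0):R a2@(0,3):R a3@(3,1):R a4@(1,2):R a5@(0,2):R
t=2: a0@(3,1):P a1@(0,0):R a2@(1,3):R a3@(3,2):R a4@(0,2):R a5@(1,2):R
t=3: a0@(3,2):P a1@(1,0):R a2@(0,3):R a3@(3,3):R a4@(1,2):R a5@(0,2):R
t=4: a0@(3,3):P a1@(0,0):R a2@(1,3):R a3@(3,4):R a4@(0,2):R a5@(1,2):R

5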